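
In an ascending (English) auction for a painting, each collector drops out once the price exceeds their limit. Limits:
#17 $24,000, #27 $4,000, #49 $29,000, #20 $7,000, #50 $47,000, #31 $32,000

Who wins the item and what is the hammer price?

#50 wins at $32,000

Limits in order: 47,000 (#50) > 32,000 (#31) > 29,000 (#49) > 24,000 (#17) > 7,000 (#20) > 4,000 (#27)
Bidding ends when #31 exits at $32,000; #50 takes it.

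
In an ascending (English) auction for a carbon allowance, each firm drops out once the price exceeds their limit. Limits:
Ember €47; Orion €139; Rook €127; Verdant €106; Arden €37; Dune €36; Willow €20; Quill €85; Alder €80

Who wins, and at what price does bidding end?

Orion wins at €127

Limits in order: 139 (Orion) > 127 (Rook) > 106 (Verdant) > 85 (Quill) > 80 (Alder) > 47 (Ember) > …
Once the price passes €127, only Orion is left; the hammer falls at Rook's limit of €127.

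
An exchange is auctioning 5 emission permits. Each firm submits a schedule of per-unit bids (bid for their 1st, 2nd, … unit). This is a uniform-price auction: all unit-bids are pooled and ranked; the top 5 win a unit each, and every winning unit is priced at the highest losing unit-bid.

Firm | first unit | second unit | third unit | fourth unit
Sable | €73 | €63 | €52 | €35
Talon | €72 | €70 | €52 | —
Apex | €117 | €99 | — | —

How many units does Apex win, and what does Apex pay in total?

Apex: 2 units, pays €126

All unit-bids, highest first — top 5: 117 (Apex-1), 99 (Apex-2), 73 (Sable-1), 72 (Talon-1), 70 (Talon-2)
The (k+1)-th unit-bid is €63.
Apex wins 2 unit(s) at €63 each.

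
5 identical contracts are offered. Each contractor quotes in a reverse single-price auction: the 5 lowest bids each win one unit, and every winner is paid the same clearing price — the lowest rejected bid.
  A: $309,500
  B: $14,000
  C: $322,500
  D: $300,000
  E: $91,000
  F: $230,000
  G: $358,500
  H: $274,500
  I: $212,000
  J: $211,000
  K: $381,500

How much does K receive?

Sorting: 14,000 (B), 91,000 (E), 211,000 (J), 212,000 (I), 230,000 (F), 274,500 (H), 300,000 (D), …
The 5 lowest are B, E, J, I, F.
First losing bid is H's $274,500, which sets the uniform price.
K does not win → is paid $0.

K is paid $0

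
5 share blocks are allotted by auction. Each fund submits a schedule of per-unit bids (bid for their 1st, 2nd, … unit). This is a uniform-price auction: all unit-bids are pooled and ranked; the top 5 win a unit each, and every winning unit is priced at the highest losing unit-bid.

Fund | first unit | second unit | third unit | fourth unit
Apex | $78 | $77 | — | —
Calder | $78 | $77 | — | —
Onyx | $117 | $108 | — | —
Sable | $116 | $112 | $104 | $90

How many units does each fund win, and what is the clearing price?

All unit-bids, highest first — top 5: 117 (Onyx-1), 116 (Sable-1), 112 (Sable-2), 108 (Onyx-2), 104 (Sable-3)
First bid not allocated: $90.
Allocation: Onyx 2, Sable 3.

Onyx 2, Sable 3; clearing price $90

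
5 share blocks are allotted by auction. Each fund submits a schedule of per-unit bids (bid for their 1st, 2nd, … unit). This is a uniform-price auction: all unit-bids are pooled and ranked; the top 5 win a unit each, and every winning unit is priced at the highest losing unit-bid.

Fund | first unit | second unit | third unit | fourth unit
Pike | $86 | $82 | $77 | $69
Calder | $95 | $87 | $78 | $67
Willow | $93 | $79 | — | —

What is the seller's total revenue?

Total revenue: $395

Pooled unit-bids ranked (top 5): 95 (Calder-1), 93 (Willow-1), 87 (Calder-2), 86 (Pike-1), 82 (Pike-2)
Highest rejected unit-bid = $79.
Allocation: Calder 2, Pike 2, Willow 1. Every unit priced at $79.
Revenue = 5 × 79 = $395.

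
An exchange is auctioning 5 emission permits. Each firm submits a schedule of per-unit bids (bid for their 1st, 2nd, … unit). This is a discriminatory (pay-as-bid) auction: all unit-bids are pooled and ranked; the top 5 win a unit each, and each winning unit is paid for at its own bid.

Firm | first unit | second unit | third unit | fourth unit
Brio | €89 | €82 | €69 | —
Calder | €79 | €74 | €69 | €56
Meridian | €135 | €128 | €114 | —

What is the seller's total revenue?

Total revenue: €548

Merging the schedules and taking the best 5: 135 (Meridian-1), 128 (Meridian-2), 114 (Meridian-3), 89 (Brio-1), 82 (Brio-2)
Next rejected bid: €79 (not a price — pay-as-bid).
Each winning unit pays its own bid.
Revenue = 135 + 128 + 114 + 89 + 82 = €548.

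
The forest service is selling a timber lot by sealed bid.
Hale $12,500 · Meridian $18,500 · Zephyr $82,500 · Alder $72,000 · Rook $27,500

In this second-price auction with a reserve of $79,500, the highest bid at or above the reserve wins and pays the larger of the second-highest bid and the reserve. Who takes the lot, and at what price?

Zephyr pays $79,500

Sorting bids: 82,500 (Zephyr) > 72,000 (Alder) > 27,500 (Rook) > 18,500 (Meridian) > 12,500 (Hale)
Highest eligible bid: Zephyr at $82,500.
max(second-highest $72,000, reserve $79,500) = $79,500.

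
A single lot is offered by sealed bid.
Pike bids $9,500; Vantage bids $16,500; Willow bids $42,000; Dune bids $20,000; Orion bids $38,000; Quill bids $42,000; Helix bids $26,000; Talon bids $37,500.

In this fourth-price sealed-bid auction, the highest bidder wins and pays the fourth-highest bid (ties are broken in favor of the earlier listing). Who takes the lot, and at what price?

Willow pays $37,500

Rule: the highest bidder wins and pays the fourth-highest bid.
Sorting bids: 42,000 (Willow) > 42,000 (Quill) > 38,000 (Orion) > 37,500 (Talon) > 26,000 (Helix) > 20,000 (Dune) > …
Willow and Quill tie at $42,000; tie-break gives it to Willow.
Willow is highest; pays the fourth-highest bid, $37,500.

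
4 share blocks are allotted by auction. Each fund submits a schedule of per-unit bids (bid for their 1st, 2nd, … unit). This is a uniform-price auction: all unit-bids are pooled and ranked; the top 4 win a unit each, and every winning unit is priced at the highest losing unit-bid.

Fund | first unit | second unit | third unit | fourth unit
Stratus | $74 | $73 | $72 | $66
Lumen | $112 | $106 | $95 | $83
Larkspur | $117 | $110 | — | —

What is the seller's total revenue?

Total revenue: $380

Merging the schedules and taking the best 4: 117 (Larkspur-1), 112 (Lumen-1), 110 (Larkspur-2), 106 (Lumen-2)
First bid not allocated: $95.
Allocation: Larkspur 2, Lumen 2. Every unit priced at $95.
Revenue = 4 × 95 = $380.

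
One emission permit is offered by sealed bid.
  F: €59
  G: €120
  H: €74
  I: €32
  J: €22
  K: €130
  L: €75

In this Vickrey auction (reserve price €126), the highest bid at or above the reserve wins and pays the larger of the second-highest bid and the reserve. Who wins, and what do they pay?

K pays €126

Rule: the highest bid at or above the reserve wins and pays the larger of the second-highest bid and the reserve.
Bids ranked: 130 (K) > 120 (G) > 75 (L) > 74 (H) > 59 (F) > 32 (I) > …
K has the top bid at or above the reserve (€130).
max(second-highest €120, reserve €126) = €126.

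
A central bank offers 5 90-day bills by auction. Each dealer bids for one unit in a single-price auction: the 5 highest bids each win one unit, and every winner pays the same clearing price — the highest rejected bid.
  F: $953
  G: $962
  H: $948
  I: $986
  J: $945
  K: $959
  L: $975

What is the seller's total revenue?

Ordering the bids: 986 (I), 975 (L), 962 (G), 959 (K), 953 (F), 948 (H), 945 (J)
Winners (5 units): I, L, G, K, F.
First losing bid is H's $948, which sets the uniform price.
Total revenue = 5 × $948 = $4,740.

Total revenue: $4,740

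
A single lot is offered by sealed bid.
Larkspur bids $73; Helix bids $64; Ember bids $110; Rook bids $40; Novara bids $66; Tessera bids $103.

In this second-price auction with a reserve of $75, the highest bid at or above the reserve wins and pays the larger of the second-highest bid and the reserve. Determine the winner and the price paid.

Bids ranked: 110 (Ember) > 103 (Tessera) > 73 (Larkspur) > 66 (Novara) > 64 (Helix) > 40 (Rook)
Highest eligible bid: Ember at $110.
Second-highest bid $103 exceeds the reserve $75 → payment $103.

Ember pays $103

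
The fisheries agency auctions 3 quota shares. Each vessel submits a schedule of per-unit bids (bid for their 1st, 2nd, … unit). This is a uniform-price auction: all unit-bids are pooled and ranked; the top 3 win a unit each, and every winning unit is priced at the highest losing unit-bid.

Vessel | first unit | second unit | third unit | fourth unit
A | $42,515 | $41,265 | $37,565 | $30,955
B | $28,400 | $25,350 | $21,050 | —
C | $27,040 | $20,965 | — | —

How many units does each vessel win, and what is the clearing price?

All unit-bids, highest first — top 3: 42,515 (A-1), 41,265 (A-2), 37,565 (A-3)
Highest rejected unit-bid = $30,955.
Allocation: A 3.

A 3; clearing price $30,955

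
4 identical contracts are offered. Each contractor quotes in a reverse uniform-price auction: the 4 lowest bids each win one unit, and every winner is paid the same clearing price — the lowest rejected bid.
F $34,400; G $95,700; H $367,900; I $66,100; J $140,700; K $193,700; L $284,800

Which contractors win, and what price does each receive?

F, I, G, J; each is paid $193,700

Ordering the bids: 34,400 (F), 66,100 (I), 95,700 (G), 140,700 (J), 193,700 (K), 284,800 (L), …
Lowest 4: F, I, G, J.
Clearing price = lowest rejected bid = $193,700.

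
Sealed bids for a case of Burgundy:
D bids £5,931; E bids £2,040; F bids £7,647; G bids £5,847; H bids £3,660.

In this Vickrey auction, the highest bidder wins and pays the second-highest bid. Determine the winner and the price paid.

Bids in order: 7,647 (F) > 5,931 (D) > 5,847 (G) > 3,660 (H) > 2,040 (E)
F is highest; pays the second-highest bid, £5,931.

F pays £5,931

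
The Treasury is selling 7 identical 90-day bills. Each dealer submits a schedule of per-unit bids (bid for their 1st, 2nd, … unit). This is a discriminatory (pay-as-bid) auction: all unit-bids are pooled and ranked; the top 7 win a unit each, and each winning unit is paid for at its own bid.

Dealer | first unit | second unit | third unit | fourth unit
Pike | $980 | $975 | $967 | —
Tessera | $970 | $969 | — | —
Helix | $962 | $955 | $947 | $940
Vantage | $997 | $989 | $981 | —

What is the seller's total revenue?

All unit-bids, highest first — top 7: 997 (Vantage-1), 989 (Vantage-2), 981 (Vantage-3), 980 (Pike-1), 975 (Pike-2), 970 (Tessera-1), 969 (Tessera-2)
Next rejected bid: $967 (not a price — pay-as-bid).
Each winning unit pays its own bid.
Revenue = 997 + 989 + 981 + 980 + 975 + 970 + 969 = $6,861.

Total revenue: $6,861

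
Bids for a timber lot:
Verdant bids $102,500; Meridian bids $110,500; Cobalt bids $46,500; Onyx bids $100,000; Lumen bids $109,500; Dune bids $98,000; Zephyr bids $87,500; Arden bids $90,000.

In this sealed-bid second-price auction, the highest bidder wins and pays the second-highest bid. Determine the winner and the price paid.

Sealed-bid second-price auction: the highest bidder wins and pays the second-highest bid.
Bids ranked: 110,500 (Meridian) > 109,500 (Lumen) > 102,500 (Verdant) > 100,000 (Onyx) > 98,000 (Dune) > 90,000 (Arden) > …
Second-price: Meridian pays Lumen's bid of $109,500.

Meridian pays $109,500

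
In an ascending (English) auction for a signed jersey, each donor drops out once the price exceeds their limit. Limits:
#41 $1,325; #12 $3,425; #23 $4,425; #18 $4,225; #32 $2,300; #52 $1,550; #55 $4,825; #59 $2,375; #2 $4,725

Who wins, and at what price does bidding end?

#55 wins at $4,725

Open ascending-bid auction: the price rises until one bidder remains; the winner pays the price at which the last rival dropped out.
Sorting limits: 4,825 (#55) > 4,725 (#2) > 4,425 (#23) > 4,225 (#18) > 3,425 (#12) > 2,375 (#59) > …
#2 is the last rival to drop out, at $4,725; #55 remains and wins at that price.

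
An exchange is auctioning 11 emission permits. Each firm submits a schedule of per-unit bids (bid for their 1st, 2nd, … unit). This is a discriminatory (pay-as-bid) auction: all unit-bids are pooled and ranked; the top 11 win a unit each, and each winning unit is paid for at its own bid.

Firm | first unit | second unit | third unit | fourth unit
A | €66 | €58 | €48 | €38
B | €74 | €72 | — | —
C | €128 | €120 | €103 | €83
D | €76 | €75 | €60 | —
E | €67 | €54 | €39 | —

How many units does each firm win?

A 1, B 2, C 4, D 3, E 1

Pooled unit-bids ranked (top 11): 128 (C-1), 120 (C-2), 103 (C-3), 83 (C-4), 76 (D-1), 75 (D-2), 74 (B-1), 72 (B-2), 67 (E-1), 66 (A-1), 60 (D-3)
Next rejected bid: €58 (not a price — pay-as-bid).
Allocation: A 1, B 2, C 4, D 3, E 1.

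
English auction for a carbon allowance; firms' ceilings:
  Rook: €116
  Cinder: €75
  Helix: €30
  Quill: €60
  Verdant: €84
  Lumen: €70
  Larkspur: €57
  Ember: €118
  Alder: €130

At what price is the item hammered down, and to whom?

Alder wins at €118

Limits ranked: 130 (Alder) > 118 (Ember) > 116 (Rook) > 84 (Verdant) > 75 (Cinder) > 70 (Lumen) > …
Once the price passes €118, only Alder is left; the hammer falls at Ember's limit of €118.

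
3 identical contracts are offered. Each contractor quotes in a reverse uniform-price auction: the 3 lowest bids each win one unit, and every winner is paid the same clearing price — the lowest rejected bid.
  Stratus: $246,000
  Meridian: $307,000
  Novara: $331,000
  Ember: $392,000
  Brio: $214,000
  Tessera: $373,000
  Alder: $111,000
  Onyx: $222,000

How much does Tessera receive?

Tessera is paid $0

Ordering the bids: 111,000 (Alder), 214,000 (Brio), 222,000 (Onyx), 246,000 (Stratus), 307,000 (Meridian), …
The 3 lowest are Alder, Brio, Onyx.
Lowest unsuccessful bid: $246,000 → clearing price.
Tessera does not win → is paid $0.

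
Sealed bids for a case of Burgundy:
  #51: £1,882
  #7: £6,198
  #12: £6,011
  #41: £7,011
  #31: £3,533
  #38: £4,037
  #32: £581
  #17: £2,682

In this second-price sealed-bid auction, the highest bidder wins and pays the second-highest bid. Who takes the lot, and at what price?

Rule: the highest bidder wins and pays the second-highest bid.
Bids ranked: 7,011 (#41) > 6,198 (#7) > 6,011 (#12) > 4,037 (#38) > 3,533 (#31) > 2,682 (#17) > …
#41 is highest; pays the second-highest bid, £6,198.

#41 pays £6,198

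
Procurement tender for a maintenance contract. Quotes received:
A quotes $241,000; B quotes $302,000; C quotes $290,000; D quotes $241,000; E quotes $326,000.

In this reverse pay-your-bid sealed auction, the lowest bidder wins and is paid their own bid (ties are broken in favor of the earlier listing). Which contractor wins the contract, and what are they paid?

Bids in order: 241,000 (A) < 241,000 (D) < 290,000 (C) < 302,000 (B) < 326,000 (E)
Tie at $241,000 → A wins by tie-break.
A is lowest → is paid own bid, $241,000.

A is paid $241,000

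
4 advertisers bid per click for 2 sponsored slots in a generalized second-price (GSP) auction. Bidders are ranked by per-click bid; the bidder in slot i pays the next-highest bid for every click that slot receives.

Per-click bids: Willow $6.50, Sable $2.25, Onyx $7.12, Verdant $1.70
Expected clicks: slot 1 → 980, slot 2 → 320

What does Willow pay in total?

Ranked by bid: $7.12 (Onyx) > $6.50 (Willow) > $2.25 (Sable) > …
Willow holds slot 2 → pays next bid $2.25 × 320 clicks = $720.00.

Willow pays $720.00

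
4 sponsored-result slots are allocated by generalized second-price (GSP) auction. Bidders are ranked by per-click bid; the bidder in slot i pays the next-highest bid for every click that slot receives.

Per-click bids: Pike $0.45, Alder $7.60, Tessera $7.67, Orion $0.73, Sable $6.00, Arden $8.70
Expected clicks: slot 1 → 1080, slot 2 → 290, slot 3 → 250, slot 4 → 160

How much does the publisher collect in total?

Per-click bids in order: $8.70 (Arden) > $7.67 (Tessera) > $7.60 (Alder) > $6.00 (Sable) > $0.73 (Orion) > …
Slot 1: Arden pays $7.67 × 1080 = $8283.60
Slot 2: Tessera pays $7.60 × 290 = $2204.00
Slot 3: Alder pays $6.00 × 250 = $1500.00
Slot 4: Sable pays $0.73 × 160 = $116.80
Total = $12104.40

Total revenue: $12104.40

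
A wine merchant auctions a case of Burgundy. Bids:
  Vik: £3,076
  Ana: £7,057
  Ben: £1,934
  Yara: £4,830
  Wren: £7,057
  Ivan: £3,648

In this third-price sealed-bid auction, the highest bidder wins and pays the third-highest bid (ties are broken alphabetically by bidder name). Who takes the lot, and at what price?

Ana pays £4,830

Third-price sealed-bid auction: the highest bidder wins and pays the third-highest bid.
Bids in order: 7,057 (Ana) > 7,057 (Wren) > 4,830 (Yara) > 3,648 (Ivan) > 3,076 (Vik) > 1,934 (Ben)
Ana and Wren tie at £7,057; tie-break gives it to Ana.
Ana wins; payment is bid #3 in the ranking = £4,830.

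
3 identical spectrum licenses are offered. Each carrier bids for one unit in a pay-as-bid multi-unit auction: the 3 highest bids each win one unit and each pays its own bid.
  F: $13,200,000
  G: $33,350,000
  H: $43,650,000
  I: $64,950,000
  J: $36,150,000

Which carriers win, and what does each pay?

I $64,950,000, H $43,650,000, J $36,150,000

Sorting: 64,950,000 (I), 43,650,000 (H), 36,150,000 (J), 33,350,000 (G), 13,200,000 (F)
Winners (3 units): I, H, J.
Each winner pays its own bid: I $64,950,000, H $43,650,000, J $36,150,000.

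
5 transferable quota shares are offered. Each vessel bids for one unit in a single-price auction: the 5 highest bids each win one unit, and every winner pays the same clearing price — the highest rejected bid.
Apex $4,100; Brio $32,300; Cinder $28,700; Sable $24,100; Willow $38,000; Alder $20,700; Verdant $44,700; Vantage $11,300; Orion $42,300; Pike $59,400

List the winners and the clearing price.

Ordering the bids: 59,400 (Pike), 44,700 (Verdant), 42,300 (Orion), 38,000 (Willow), 32,300 (Brio), 28,700 (Cinder), 24,100 (Sable), …
Top 5: Pike, Verdant, Orion, Willow, Brio.
Clearing price = highest rejected bid = $28,700.

Pike, Verdant, Orion, Willow, Brio; each pays $28,700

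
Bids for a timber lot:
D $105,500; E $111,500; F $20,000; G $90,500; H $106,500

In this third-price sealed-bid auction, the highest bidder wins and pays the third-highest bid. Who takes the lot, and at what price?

E pays $105,500

Bids in order: 111,500 (E) > 106,500 (H) > 105,500 (D) > 90,500 (G) > 20,000 (F)
E wins; payment is bid #3 in the ranking = $105,500.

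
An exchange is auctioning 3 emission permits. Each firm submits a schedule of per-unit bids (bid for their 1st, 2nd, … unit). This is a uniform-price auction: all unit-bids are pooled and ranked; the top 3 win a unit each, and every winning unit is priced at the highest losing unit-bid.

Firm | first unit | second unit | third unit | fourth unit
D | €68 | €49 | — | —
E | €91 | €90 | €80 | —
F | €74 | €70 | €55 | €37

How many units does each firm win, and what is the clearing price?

All unit-bids, highest first — top 3: 91 (E-1), 90 (E-2), 80 (E-3)
First bid not allocated: €74.
Allocation: E 3.

E 3; clearing price €74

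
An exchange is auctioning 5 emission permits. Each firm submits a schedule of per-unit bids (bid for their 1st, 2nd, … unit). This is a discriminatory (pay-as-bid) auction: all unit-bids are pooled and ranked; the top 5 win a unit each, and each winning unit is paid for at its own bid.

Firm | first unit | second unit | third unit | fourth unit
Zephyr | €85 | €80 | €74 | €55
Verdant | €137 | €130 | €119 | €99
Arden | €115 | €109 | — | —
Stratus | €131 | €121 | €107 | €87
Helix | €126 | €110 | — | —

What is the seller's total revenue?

Total revenue: €645

All unit-bids, highest first — top 5: 137 (Verdant-1), 131 (Stratus-1), 130 (Verdant-2), 126 (Helix-1), 121 (Stratus-2)
Next rejected bid: €119 (not a price — pay-as-bid).
Each winning unit pays its own bid.
Revenue = 137 + 131 + 130 + 126 + 121 = €645.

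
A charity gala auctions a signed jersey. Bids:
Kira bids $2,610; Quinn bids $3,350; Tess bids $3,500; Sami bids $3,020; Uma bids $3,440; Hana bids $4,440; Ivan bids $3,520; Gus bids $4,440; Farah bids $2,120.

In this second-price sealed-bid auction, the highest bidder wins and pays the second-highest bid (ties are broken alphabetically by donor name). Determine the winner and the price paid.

Bids ranked: 4,440 (Gus) > 4,440 (Hana) > 3,520 (Ivan) > 3,500 (Tess) > 3,440 (Uma) > 3,350 (Quinn) > …
Tie at $4,440 → Gus wins by tie-break.
Gus is highest; pays the second-highest bid, $4,440.

Gus pays $4,440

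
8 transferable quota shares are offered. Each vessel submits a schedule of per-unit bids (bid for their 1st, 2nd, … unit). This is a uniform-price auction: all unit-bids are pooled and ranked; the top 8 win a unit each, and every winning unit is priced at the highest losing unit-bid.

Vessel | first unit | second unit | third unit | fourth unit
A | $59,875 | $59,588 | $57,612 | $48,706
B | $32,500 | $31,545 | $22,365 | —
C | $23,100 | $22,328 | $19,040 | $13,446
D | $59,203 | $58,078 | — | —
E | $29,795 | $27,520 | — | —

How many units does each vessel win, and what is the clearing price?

All unit-bids, highest first — top 8: 59,875 (A-1), 59,588 (A-2), 59,203 (D-1), 58,078 (D-2), 57,612 (A-3), 48,706 (A-4), 32,500 (B-1), 31,545 (B-2)
The (k+1)-th unit-bid is $29,795.
Allocation: A 4, B 2, D 2.

A 4, B 2, D 2; clearing price $29,795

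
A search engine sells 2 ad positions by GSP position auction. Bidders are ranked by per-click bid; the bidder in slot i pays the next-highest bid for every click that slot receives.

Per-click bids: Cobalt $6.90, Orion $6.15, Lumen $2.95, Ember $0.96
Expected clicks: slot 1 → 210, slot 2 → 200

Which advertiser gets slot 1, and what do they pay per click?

Ranked by bid: $6.90 (Cobalt) > $6.15 (Orion) > $2.95 (Lumen) > …
Slot 1 goes to the first-ranked bidder, Cobalt, who pays the next bid down: $6.15/click.

Cobalt; $6.15 per click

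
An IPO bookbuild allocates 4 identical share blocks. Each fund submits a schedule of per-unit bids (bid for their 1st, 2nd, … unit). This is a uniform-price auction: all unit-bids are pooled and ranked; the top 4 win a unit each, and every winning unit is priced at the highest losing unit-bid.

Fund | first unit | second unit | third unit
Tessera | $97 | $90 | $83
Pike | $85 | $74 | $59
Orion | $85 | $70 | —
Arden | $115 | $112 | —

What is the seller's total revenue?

Total revenue: $340

Merging the schedules and taking the best 4: 115 (Arden-1), 112 (Arden-2), 97 (Tessera-1), 90 (Tessera-2)
The (k+1)-th unit-bid is $85.
Allocation: Arden 2, Tessera 2. Every unit priced at $85.
Revenue = 4 × 85 = $340.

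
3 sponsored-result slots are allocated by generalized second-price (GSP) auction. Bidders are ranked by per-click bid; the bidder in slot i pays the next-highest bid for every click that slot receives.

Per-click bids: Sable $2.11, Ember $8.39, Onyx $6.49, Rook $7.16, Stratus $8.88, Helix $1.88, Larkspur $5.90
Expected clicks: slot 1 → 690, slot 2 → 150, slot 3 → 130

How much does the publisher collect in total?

Per-click bids in order: $8.88 (Stratus) > $8.39 (Ember) > $7.16 (Rook) > $6.49 (Onyx) > …
Slot 1: Stratus pays $8.39 × 690 = $5789.10
Slot 2: Ember pays $7.16 × 150 = $1074.00
Slot 3: Rook pays $6.49 × 130 = $843.70
Total = $7706.80

Total revenue: $7706.80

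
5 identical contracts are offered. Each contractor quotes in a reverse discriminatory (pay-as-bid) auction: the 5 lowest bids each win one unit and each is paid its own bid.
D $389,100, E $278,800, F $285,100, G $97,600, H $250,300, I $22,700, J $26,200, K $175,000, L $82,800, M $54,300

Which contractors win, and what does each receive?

Bids ranked low→high: 22,700 (I), 26,200 (J), 54,300 (M), 82,800 (L), 97,600 (G), 175,000 (K), 250,300 (H), …
The 5 lowest are I, J, M, L, G.
Each winner is paid its own bid: I $22,700, J $26,200, M $54,300, L $82,800, G $97,600.

I $22,700, J $26,200, M $54,300, L $82,800, G $97,600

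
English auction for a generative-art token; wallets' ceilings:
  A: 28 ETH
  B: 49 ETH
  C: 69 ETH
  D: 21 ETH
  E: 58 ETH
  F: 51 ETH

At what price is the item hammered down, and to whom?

C wins at 58 ETH

Ascending (English) auction: the price rises until one bidder remains; the winner pays the price at which the last rival dropped out.
Sorting limits: 69 (C) > 58 (E) > 51 (F) > 49 (B) > 28 (A) > 21 (D)
Bidding ends when E exits at 58 ETH; C takes it.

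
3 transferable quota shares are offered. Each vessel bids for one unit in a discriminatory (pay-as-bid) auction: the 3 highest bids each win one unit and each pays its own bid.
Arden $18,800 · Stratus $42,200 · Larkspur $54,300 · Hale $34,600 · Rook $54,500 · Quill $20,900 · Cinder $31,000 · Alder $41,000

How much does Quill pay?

Ordering the bids: 54,500 (Rook), 54,300 (Larkspur), 42,200 (Stratus), 41,000 (Alder), 34,600 (Hale), …
The 3 highest are Rook, Larkspur, Stratus.
Quill does not win → $0.

Quill pays $0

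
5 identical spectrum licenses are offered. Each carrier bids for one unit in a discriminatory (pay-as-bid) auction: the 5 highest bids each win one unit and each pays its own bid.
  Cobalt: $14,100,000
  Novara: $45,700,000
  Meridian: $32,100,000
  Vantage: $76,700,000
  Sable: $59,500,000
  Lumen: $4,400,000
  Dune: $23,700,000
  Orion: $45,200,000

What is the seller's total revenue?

Bids ranked high→low: 76,700,000 (Vantage), 59,500,000 (Sable), 45,700,000 (Novara), 45,200,000 (Orion), 32,100,000 (Meridian), 23,700,000 (Dune), 14,100,000 (Cobalt), …
The 5 highest are Vantage, Sable, Novara, Orion, Meridian.
Total revenue = 76,700,000 + 59,500,000 + 45,700,000 + 45,200,000 + 32,100,000 = $259,200,000.

Total revenue: $259,200,000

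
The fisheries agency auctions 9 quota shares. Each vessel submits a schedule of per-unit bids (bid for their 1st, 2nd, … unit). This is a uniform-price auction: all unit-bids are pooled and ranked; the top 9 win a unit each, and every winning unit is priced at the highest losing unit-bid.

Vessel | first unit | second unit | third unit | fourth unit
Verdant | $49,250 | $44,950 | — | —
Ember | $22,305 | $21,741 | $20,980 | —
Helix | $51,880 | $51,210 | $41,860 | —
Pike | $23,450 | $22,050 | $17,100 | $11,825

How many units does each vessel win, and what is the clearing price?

Ember 2, Helix 3, Pike 2, Verdant 2; clearing price $20,980

Merging the schedules and taking the best 9: 51,880 (Helix-1), 51,210 (Helix-2), 49,250 (Verdant-1), 44,950 (Verdant-2), 41,860 (Helix-3), 23,450 (Pike-1), 22,305 (Ember-1), 22,050 (Pike-2), 21,741 (Ember-2)
Highest rejected unit-bid = $20,980.
Allocation: Ember 2, Helix 3, Pike 2, Verdant 2.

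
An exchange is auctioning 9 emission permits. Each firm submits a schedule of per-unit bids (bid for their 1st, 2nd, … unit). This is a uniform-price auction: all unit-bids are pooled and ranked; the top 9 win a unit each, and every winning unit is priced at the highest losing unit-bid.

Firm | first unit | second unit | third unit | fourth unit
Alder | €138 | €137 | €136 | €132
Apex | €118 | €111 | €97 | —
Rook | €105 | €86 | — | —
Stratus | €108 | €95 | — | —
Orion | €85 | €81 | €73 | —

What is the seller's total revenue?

Total revenue: €855

Pooled unit-bids ranked (top 9): 138 (Alder-1), 137 (Alder-2), 136 (Alder-3), 132 (Alder-4), 118 (Apex-1), 111 (Apex-2), 108 (Stratus-1), 105 (Rook-1), 97 (Apex-3)
First bid not allocated: €95.
Allocation: Alder 4, Apex 3, Rook 1, Stratus 1. Every unit priced at €95.
Revenue = 9 × 95 = €855.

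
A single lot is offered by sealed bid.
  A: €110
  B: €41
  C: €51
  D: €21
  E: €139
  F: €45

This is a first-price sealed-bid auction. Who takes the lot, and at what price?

E pays €139

Bids ranked: 139 (E) > 110 (A) > 51 (C) > 45 (F) > 41 (B) > 21 (D)
E has the highest bid and pays exactly that: €139.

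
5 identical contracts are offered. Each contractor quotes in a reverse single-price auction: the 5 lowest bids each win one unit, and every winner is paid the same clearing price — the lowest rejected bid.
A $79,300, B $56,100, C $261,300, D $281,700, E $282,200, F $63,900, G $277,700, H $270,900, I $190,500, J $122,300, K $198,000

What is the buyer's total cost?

Ordering the bids: 56,100 (B), 63,900 (F), 79,300 (A), 122,300 (J), 190,500 (I), 198,000 (K), 261,300 (C), …
Lowest 5: B, F, A, J, I.
Clearing price = lowest rejected bid = $198,000.
Total cost = 5 × $198,000 = $990,000.

Total cost: $990,000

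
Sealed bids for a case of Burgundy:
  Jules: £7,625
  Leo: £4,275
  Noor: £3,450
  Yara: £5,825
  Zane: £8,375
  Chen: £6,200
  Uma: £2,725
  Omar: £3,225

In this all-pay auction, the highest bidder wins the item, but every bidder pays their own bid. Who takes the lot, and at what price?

All-pay auction: the highest bidder wins the item, but every bidder pays their own bid.
Bids ranked: 8,375 (Zane) > 7,625 (Jules) > 6,200 (Chen) > 5,825 (Yara) > 4,275 (Leo) > 3,450 (Noor) > …
Zane is highest and takes the item; every bidder forfeits their bid.

Zane pays £8,375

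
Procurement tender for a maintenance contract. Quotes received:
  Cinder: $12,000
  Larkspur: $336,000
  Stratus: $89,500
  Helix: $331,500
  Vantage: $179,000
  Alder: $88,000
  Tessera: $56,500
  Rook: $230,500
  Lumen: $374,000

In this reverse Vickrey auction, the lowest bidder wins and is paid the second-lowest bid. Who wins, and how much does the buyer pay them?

Cinder is paid $56,500

Sorting bids: 12,000 (Cinder) < 56,500 (Tessera) < 88,000 (Alder) < 89,500 (Stratus) < 179,000 (Vantage) < 230,500 (Rook) < …
Second-price: Cinder is paid Tessera's bid of $56,500.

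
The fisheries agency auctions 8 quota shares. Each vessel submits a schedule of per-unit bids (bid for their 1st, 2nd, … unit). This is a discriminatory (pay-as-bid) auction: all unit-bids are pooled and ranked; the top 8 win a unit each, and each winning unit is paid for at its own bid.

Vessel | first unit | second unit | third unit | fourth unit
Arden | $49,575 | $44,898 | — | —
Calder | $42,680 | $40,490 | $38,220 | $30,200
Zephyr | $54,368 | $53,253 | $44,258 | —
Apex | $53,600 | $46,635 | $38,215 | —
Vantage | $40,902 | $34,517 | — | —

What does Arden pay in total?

Arden pays $94,473

All unit-bids, highest first — top 8: 54,368 (Zephyr-1), 53,600 (Apex-1), 53,253 (Zephyr-2), 49,575 (Arden-1), 46,635 (Apex-2), 44,898 (Arden-2), 44,258 (Zephyr-3), 42,680 (Calder-1)
Next rejected bid: $40,902 (not a price — pay-as-bid).
Arden's winning unit-bids: 49,575 + 44,898 = $94,473.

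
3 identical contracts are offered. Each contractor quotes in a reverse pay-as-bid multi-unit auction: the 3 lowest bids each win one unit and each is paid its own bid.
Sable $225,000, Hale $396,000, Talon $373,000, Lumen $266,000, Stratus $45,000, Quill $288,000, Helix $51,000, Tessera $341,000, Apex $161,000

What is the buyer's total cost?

Ordering the bids: 45,000 (Stratus), 51,000 (Helix), 161,000 (Apex), 225,000 (Sable), 266,000 (Lumen), …
Lowest 3: Stratus, Helix, Apex.
Total cost = 45,000 + 51,000 + 161,000 = $257,000.

Total cost: $257,000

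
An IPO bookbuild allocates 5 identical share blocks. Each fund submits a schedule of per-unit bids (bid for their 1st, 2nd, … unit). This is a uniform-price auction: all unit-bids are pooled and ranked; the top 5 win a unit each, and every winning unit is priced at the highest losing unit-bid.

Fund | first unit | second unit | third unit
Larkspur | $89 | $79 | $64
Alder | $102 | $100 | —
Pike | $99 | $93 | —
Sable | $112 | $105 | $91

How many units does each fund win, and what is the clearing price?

Merging the schedules and taking the best 5: 112 (Sable-1), 105 (Sable-2), 102 (Alder-1), 100 (Alder-2), 99 (Pike-1)
The (k+1)-th unit-bid is $93.
Allocation: Alder 2, Pike 1, Sable 2.

Alder 2, Pike 1, Sable 2; clearing price $93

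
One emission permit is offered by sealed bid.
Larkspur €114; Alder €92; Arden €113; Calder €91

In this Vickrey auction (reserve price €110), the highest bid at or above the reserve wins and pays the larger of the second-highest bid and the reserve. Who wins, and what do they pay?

Vickrey auction (reserve price €110): the highest bid at or above the reserve wins and pays the larger of the second-highest bid and the reserve.
Sorting bids: 114 (Larkspur) > 113 (Arden) > 92 (Alder) > 91 (Calder)
Larkspur has the top bid at or above the reserve (€114).
Second-highest bid €113 exceeds the reserve €110 → payment €113.

Larkspur pays €113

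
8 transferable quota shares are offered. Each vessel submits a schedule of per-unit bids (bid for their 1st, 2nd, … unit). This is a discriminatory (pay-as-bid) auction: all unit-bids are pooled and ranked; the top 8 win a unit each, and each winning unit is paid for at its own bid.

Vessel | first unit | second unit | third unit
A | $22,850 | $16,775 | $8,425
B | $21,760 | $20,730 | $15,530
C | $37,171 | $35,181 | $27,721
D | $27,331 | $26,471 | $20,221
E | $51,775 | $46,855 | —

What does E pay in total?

E pays $98,630

Merging the schedules and taking the best 8: 51,775 (E-1), 46,855 (E-2), 37,171 (C-1), 35,181 (C-2), 27,721 (C-3), 27,331 (D-1), 26,471 (D-2), 22,850 (A-1)
Next rejected bid: $21,760 (not a price — pay-as-bid).
E's winning unit-bids: 51,775 + 46,855 = $98,630.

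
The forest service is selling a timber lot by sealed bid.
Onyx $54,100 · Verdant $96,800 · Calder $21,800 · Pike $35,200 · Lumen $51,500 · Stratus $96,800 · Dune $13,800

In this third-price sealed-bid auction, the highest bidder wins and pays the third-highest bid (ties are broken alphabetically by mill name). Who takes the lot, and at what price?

Stratus pays $54,100

Third-price sealed-bid auction: the highest bidder wins and pays the third-highest bid.
Sorting bids: 96,800 (Stratus) > 96,800 (Verdant) > 54,100 (Onyx) > 51,500 (Lumen) > 35,200 (Pike) > 21,800 (Calder) > …
Tie at $96,800 → Stratus wins by tie-break.
Stratus is highest; pays the third-highest bid, $54,100.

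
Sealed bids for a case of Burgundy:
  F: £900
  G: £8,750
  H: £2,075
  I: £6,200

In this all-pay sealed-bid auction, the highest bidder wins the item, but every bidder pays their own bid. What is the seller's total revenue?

Total revenue: £17,925

Sorting bids: 8,750 (G) > 6,200 (I) > 2,075 (H) > 900 (F)
G wins with the top bid; all bids are sunk regardless.
Every bidder forfeits their bid regardless of winning.
Revenue = 900 + 8,750 + 2,075 + 6,200 = £17,925.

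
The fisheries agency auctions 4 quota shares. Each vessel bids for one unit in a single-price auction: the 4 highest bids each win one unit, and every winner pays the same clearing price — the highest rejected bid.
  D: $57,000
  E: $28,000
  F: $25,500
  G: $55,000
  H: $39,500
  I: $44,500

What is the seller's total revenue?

Ordering the bids: 57,000 (D), 55,000 (G), 44,500 (I), 39,500 (H), 28,000 (E), 25,500 (F)
Winners (4 units): D, G, I, H.
Highest unsuccessful bid: $28,000 → clearing price.
Total revenue = 4 × $28,000 = $112,000.

Total revenue: $112,000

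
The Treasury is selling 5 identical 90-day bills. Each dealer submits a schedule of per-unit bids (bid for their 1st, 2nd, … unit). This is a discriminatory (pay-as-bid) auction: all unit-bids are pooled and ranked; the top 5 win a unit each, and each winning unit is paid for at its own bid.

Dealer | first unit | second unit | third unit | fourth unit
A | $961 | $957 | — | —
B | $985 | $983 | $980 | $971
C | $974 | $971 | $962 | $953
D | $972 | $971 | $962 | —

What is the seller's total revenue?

Total revenue: $4,894

Merging the schedules and taking the best 5: 985 (B-1), 983 (B-2), 980 (B-3), 974 (C-1), 972 (D-1)
Next rejected bid: $971 (not a price — pay-as-bid).
Each winning unit pays its own bid.
Revenue = 985 + 983 + 980 + 974 + 972 = $4,894.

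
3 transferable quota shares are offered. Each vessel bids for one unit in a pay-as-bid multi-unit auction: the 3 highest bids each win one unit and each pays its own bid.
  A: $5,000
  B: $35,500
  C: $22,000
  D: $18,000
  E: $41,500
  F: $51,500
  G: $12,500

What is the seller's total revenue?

Total revenue: $128,500

Sorting: 51,500 (F), 41,500 (E), 35,500 (B), 22,000 (C), 18,000 (D), …
Top 3: F, E, B.
Total revenue = 51,500 + 41,500 + 35,500 = $128,500.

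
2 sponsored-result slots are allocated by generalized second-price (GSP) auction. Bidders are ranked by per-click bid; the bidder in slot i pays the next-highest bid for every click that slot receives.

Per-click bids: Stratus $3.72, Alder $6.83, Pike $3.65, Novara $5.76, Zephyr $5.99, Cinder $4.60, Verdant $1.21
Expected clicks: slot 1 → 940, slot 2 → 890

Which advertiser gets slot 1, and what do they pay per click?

Alder; $5.99 per click

Per-click bids in order: $6.83 (Alder) > $5.99 (Zephyr) > $5.76 (Novara) > …
Slot 1 goes to the first-ranked bidder, Alder, who pays the next bid down: $5.99/click.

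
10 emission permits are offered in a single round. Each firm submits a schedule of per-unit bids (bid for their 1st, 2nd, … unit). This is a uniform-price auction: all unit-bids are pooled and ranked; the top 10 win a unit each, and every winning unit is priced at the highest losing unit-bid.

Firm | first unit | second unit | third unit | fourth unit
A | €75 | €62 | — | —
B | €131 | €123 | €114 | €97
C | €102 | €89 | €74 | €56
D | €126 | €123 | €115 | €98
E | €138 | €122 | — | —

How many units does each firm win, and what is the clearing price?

Merging the schedules and taking the best 10: 138 (E-1), 131 (B-1), 126 (D-1), 123 (B-2), 123 (D-2), 122 (E-2), 115 (D-3), 114 (B-3), 102 (C-1), 98 (D-4)
The (k+1)-th unit-bid is €97.
Allocation: B 3, C 1, D 4, E 2.

B 3, C 1, D 4, E 2; clearing price €97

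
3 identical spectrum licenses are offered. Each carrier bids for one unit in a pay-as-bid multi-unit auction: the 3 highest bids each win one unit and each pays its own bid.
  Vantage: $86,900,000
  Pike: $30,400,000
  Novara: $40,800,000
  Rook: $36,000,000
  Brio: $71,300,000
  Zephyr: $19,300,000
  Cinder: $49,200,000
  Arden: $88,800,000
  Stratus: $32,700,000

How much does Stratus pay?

Stratus pays $0

Bids ranked high→low: 88,800,000 (Arden), 86,900,000 (Vantage), 71,300,000 (Brio), 49,200,000 (Cinder), 40,800,000 (Novara), …
Winners (3 units): Arden, Vantage, Brio.
Stratus does not win → $0.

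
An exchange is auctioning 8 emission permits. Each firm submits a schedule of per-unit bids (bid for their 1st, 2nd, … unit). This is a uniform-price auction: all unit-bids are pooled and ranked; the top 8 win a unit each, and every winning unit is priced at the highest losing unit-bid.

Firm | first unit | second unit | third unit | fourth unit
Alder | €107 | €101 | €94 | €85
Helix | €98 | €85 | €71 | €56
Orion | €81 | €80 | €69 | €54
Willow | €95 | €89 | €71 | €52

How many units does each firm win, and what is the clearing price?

All unit-bids, highest first — top 8: 107 (Alder-1), 101 (Alder-2), 98 (Helix-1), 95 (Willow-1), 94 (Alder-3), 89 (Willow-2), 85 (Alder-4), 85 (Helix-2)
Highest rejected unit-bid = €81.
Allocation: Alder 4, Helix 2, Willow 2.

Alder 4, Helix 2, Willow 2; clearing price €81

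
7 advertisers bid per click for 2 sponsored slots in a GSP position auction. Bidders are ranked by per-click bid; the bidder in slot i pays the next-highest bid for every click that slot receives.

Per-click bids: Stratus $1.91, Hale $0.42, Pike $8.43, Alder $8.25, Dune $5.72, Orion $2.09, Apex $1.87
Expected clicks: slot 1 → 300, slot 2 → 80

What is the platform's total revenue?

Total revenue: $2932.60

Ranked by bid: $8.43 (Pike) > $8.25 (Alder) > $5.72 (Dune) > …
Slot 1: Pike pays $8.25 × 300 = $2475.00
Slot 2: Alder pays $5.72 × 80 = $457.60
Total = $2932.60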